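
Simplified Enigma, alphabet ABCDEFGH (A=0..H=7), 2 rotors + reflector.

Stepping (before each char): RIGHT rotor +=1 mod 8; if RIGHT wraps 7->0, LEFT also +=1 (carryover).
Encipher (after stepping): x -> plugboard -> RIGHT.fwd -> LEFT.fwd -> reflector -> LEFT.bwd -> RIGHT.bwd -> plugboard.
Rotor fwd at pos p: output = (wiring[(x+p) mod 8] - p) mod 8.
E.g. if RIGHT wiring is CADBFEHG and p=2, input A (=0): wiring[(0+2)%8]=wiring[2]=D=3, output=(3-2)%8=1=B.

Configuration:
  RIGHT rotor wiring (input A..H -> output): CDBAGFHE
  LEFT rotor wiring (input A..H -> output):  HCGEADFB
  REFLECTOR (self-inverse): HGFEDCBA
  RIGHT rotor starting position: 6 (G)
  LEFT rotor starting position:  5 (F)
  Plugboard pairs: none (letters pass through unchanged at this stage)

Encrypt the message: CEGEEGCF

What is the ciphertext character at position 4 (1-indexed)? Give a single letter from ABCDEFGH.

Char 1 ('C'): step: R->7, L=5; C->plug->C->R->E->L->F->refl->C->L'->D->R'->B->plug->B
Char 2 ('E'): step: R->0, L->6 (L advanced); E->plug->E->R->G->L->C->refl->F->L'->H->R'->G->plug->G
Char 3 ('G'): step: R->1, L=6; G->plug->G->R->D->L->E->refl->D->L'->B->R'->H->plug->H
Char 4 ('E'): step: R->2, L=6; E->plug->E->R->F->L->G->refl->B->L'->C->R'->F->plug->F

F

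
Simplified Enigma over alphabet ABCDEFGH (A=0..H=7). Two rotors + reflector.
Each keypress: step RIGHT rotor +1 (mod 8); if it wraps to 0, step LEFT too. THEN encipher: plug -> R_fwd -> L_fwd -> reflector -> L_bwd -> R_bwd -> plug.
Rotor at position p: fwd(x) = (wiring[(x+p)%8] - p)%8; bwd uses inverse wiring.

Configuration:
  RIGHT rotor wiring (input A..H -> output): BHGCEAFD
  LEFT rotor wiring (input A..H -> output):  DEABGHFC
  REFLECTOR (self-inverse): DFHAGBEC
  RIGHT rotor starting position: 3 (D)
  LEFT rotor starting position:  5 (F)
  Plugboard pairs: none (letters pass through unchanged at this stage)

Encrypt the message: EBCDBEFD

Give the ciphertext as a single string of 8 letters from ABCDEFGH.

Answer: CDGBDGEA

Derivation:
Char 1 ('E'): step: R->4, L=5; E->plug->E->R->F->L->D->refl->A->L'->B->R'->C->plug->C
Char 2 ('B'): step: R->5, L=5; B->plug->B->R->A->L->C->refl->H->L'->E->R'->D->plug->D
Char 3 ('C'): step: R->6, L=5; C->plug->C->R->D->L->G->refl->E->L'->G->R'->G->plug->G
Char 4 ('D'): step: R->7, L=5; D->plug->D->R->H->L->B->refl->F->L'->C->R'->B->plug->B
Char 5 ('B'): step: R->0, L->6 (L advanced); B->plug->B->R->H->L->B->refl->F->L'->C->R'->D->plug->D
Char 6 ('E'): step: R->1, L=6; E->plug->E->R->H->L->B->refl->F->L'->C->R'->G->plug->G
Char 7 ('F'): step: R->2, L=6; F->plug->F->R->B->L->E->refl->G->L'->D->R'->E->plug->E
Char 8 ('D'): step: R->3, L=6; D->plug->D->R->C->L->F->refl->B->L'->H->R'->A->plug->A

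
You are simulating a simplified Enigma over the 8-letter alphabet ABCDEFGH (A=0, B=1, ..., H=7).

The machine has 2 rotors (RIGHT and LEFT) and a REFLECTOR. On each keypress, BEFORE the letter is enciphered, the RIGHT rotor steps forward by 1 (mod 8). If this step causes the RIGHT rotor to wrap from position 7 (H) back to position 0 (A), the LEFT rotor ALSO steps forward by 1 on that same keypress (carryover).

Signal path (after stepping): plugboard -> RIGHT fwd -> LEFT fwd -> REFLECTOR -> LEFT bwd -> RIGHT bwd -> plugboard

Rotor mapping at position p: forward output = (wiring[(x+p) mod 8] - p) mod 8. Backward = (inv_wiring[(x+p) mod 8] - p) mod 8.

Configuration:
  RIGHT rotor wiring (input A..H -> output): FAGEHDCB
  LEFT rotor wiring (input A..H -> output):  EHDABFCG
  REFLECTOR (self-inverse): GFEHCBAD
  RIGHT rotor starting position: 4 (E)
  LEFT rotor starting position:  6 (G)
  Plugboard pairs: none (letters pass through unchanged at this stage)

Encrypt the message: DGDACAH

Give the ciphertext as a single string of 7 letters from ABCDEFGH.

Answer: BDBFBDG

Derivation:
Char 1 ('D'): step: R->5, L=6; D->plug->D->R->A->L->E->refl->C->L'->F->R'->B->plug->B
Char 2 ('G'): step: R->6, L=6; G->plug->G->R->B->L->A->refl->G->L'->C->R'->D->plug->D
Char 3 ('D'): step: R->7, L=6; D->plug->D->R->H->L->H->refl->D->L'->G->R'->B->plug->B
Char 4 ('A'): step: R->0, L->7 (L advanced); A->plug->A->R->F->L->C->refl->E->L'->D->R'->F->plug->F
Char 5 ('C'): step: R->1, L=7; C->plug->C->R->D->L->E->refl->C->L'->F->R'->B->plug->B
Char 6 ('A'): step: R->2, L=7; A->plug->A->R->E->L->B->refl->F->L'->B->R'->D->plug->D
Char 7 ('H'): step: R->3, L=7; H->plug->H->R->D->L->E->refl->C->L'->F->R'->G->plug->G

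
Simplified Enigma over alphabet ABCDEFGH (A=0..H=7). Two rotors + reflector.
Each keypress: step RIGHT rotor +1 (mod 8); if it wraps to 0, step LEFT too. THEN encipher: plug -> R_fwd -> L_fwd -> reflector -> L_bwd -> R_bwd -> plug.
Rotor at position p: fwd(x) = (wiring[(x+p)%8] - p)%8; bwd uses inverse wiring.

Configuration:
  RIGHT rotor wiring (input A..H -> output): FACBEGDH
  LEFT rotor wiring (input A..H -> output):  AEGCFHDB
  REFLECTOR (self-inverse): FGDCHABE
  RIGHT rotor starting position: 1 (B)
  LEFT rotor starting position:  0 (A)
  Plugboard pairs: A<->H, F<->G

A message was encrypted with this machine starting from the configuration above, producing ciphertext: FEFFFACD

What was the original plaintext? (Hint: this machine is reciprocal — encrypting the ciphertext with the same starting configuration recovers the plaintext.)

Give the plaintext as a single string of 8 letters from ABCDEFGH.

Answer: ADDDGHEH

Derivation:
Char 1 ('F'): step: R->2, L=0; F->plug->G->R->D->L->C->refl->D->L'->G->R'->H->plug->A
Char 2 ('E'): step: R->3, L=0; E->plug->E->R->E->L->F->refl->A->L'->A->R'->D->plug->D
Char 3 ('F'): step: R->4, L=0; F->plug->G->R->G->L->D->refl->C->L'->D->R'->D->plug->D
Char 4 ('F'): step: R->5, L=0; F->plug->G->R->E->L->F->refl->A->L'->A->R'->D->plug->D
Char 5 ('F'): step: R->6, L=0; F->plug->G->R->G->L->D->refl->C->L'->D->R'->F->plug->G
Char 6 ('A'): step: R->7, L=0; A->plug->H->R->E->L->F->refl->A->L'->A->R'->A->plug->H
Char 7 ('C'): step: R->0, L->1 (L advanced); C->plug->C->R->C->L->B->refl->G->L'->E->R'->E->plug->E
Char 8 ('D'): step: R->1, L=1; D->plug->D->R->D->L->E->refl->H->L'->H->R'->A->plug->H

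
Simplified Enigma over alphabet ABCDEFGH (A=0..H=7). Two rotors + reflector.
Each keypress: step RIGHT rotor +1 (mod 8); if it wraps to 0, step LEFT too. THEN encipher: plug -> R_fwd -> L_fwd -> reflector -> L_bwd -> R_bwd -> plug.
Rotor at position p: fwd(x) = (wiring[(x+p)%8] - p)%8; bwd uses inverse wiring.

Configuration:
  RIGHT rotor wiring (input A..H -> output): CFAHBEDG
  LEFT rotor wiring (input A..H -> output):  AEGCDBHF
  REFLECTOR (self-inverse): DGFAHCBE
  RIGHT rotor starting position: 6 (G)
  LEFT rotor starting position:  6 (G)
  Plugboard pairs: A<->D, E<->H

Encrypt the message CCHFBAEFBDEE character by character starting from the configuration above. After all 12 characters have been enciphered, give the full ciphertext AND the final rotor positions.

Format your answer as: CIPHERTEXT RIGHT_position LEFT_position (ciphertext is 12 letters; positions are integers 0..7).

Answer: FHGCGHDBGBCC 2 0

Derivation:
Char 1 ('C'): step: R->7, L=6; C->plug->C->R->G->L->F->refl->C->L'->C->R'->F->plug->F
Char 2 ('C'): step: R->0, L->7 (L advanced); C->plug->C->R->A->L->G->refl->B->L'->B->R'->E->plug->H
Char 3 ('H'): step: R->1, L=7; H->plug->E->R->D->L->H->refl->E->L'->F->R'->G->plug->G
Char 4 ('F'): step: R->2, L=7; F->plug->F->R->E->L->D->refl->A->L'->H->R'->C->plug->C
Char 5 ('B'): step: R->3, L=7; B->plug->B->R->G->L->C->refl->F->L'->C->R'->G->plug->G
Char 6 ('A'): step: R->4, L=7; A->plug->D->R->C->L->F->refl->C->L'->G->R'->E->plug->H
Char 7 ('E'): step: R->5, L=7; E->plug->H->R->E->L->D->refl->A->L'->H->R'->A->plug->D
Char 8 ('F'): step: R->6, L=7; F->plug->F->R->B->L->B->refl->G->L'->A->R'->B->plug->B
Char 9 ('B'): step: R->7, L=7; B->plug->B->R->D->L->H->refl->E->L'->F->R'->G->plug->G
Char 10 ('D'): step: R->0, L->0 (L advanced); D->plug->A->R->C->L->G->refl->B->L'->F->R'->B->plug->B
Char 11 ('E'): step: R->1, L=0; E->plug->H->R->B->L->E->refl->H->L'->G->R'->C->plug->C
Char 12 ('E'): step: R->2, L=0; E->plug->H->R->D->L->C->refl->F->L'->H->R'->C->plug->C
Final: ciphertext=FHGCGHDBGBCC, RIGHT=2, LEFT=0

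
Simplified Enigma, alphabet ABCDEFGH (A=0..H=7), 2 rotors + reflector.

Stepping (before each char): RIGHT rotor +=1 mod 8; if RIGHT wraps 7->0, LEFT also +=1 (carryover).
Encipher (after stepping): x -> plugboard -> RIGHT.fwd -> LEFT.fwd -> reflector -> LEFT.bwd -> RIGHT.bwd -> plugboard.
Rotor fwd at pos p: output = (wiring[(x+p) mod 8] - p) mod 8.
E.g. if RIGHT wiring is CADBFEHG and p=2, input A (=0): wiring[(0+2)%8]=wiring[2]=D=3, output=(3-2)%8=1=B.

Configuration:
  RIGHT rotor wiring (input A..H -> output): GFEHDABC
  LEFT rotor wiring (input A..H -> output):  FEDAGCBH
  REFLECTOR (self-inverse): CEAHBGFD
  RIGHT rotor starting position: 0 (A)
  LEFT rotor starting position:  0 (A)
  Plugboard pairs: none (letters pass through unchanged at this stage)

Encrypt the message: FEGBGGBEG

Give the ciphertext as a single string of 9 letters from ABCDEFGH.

Answer: AAEGFAHAH

Derivation:
Char 1 ('F'): step: R->1, L=0; F->plug->F->R->A->L->F->refl->G->L'->E->R'->A->plug->A
Char 2 ('E'): step: R->2, L=0; E->plug->E->R->H->L->H->refl->D->L'->C->R'->A->plug->A
Char 3 ('G'): step: R->3, L=0; G->plug->G->R->C->L->D->refl->H->L'->H->R'->E->plug->E
Char 4 ('B'): step: R->4, L=0; B->plug->B->R->E->L->G->refl->F->L'->A->R'->G->plug->G
Char 5 ('G'): step: R->5, L=0; G->plug->G->R->C->L->D->refl->H->L'->H->R'->F->plug->F
Char 6 ('G'): step: R->6, L=0; G->plug->G->R->F->L->C->refl->A->L'->D->R'->A->plug->A
Char 7 ('B'): step: R->7, L=0; B->plug->B->R->H->L->H->refl->D->L'->C->R'->H->plug->H
Char 8 ('E'): step: R->0, L->1 (L advanced); E->plug->E->R->D->L->F->refl->G->L'->G->R'->A->plug->A
Char 9 ('G'): step: R->1, L=1; G->plug->G->R->B->L->C->refl->A->L'->F->R'->H->plug->H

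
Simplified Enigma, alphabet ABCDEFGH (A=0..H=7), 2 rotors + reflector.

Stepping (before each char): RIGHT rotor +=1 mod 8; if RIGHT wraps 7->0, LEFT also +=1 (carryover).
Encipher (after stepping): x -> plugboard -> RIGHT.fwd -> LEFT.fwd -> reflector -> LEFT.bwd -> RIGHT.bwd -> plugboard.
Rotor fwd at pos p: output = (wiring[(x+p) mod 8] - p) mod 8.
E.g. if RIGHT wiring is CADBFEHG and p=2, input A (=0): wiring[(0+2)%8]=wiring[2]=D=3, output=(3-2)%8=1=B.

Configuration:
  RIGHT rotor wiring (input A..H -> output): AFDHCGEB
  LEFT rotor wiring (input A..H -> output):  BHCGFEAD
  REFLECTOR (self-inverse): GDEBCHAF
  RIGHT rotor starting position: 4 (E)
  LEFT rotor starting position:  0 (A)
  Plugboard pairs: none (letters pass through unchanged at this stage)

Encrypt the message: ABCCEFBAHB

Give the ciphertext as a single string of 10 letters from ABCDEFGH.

Answer: CAFFBCHHGA

Derivation:
Char 1 ('A'): step: R->5, L=0; A->plug->A->R->B->L->H->refl->F->L'->E->R'->C->plug->C
Char 2 ('B'): step: R->6, L=0; B->plug->B->R->D->L->G->refl->A->L'->G->R'->A->plug->A
Char 3 ('C'): step: R->7, L=0; C->plug->C->R->G->L->A->refl->G->L'->D->R'->F->plug->F
Char 4 ('C'): step: R->0, L->1 (L advanced); C->plug->C->R->D->L->E->refl->C->L'->G->R'->F->plug->F
Char 5 ('E'): step: R->1, L=1; E->plug->E->R->F->L->H->refl->F->L'->C->R'->B->plug->B
Char 6 ('F'): step: R->2, L=1; F->plug->F->R->H->L->A->refl->G->L'->A->R'->C->plug->C
Char 7 ('B'): step: R->3, L=1; B->plug->B->R->H->L->A->refl->G->L'->A->R'->H->plug->H
Char 8 ('A'): step: R->4, L=1; A->plug->A->R->G->L->C->refl->E->L'->D->R'->H->plug->H
Char 9 ('H'): step: R->5, L=1; H->plug->H->R->F->L->H->refl->F->L'->C->R'->G->plug->G
Char 10 ('B'): step: R->6, L=1; B->plug->B->R->D->L->E->refl->C->L'->G->R'->A->plug->A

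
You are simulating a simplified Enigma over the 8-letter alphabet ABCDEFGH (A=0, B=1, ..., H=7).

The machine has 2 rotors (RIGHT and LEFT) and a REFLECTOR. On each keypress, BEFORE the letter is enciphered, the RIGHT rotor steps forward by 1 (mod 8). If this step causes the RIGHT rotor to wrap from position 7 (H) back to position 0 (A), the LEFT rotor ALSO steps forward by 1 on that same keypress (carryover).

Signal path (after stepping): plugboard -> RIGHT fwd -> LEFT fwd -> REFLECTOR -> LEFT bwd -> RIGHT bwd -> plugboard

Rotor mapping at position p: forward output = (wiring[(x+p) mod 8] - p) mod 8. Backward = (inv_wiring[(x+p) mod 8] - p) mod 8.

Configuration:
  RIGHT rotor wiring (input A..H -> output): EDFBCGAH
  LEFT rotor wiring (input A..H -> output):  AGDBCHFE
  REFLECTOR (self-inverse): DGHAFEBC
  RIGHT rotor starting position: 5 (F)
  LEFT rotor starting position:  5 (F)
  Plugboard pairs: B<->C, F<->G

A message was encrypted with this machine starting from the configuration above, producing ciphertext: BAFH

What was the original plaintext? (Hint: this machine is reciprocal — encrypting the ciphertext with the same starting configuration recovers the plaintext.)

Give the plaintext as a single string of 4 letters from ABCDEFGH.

Char 1 ('B'): step: R->6, L=5; B->plug->C->R->G->L->E->refl->F->L'->H->R'->E->plug->E
Char 2 ('A'): step: R->7, L=5; A->plug->A->R->A->L->C->refl->H->L'->C->R'->E->plug->E
Char 3 ('F'): step: R->0, L->6 (L advanced); F->plug->G->R->A->L->H->refl->C->L'->C->R'->E->plug->E
Char 4 ('H'): step: R->1, L=6; H->plug->H->R->D->L->A->refl->D->L'->F->R'->E->plug->E

Answer: EEEE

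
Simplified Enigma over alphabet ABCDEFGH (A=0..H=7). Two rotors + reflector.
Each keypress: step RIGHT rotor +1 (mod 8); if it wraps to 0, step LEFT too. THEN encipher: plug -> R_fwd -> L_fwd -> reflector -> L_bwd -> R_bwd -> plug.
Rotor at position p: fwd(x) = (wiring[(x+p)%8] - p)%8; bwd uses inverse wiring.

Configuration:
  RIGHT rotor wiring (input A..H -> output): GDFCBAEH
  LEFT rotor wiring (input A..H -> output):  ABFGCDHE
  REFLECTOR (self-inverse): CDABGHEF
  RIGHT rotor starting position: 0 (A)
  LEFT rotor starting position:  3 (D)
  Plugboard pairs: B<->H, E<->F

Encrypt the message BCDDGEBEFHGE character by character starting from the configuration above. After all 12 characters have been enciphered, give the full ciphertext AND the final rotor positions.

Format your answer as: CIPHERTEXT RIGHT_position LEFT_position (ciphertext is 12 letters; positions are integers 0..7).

Char 1 ('B'): step: R->1, L=3; B->plug->H->R->F->L->F->refl->H->L'->B->R'->C->plug->C
Char 2 ('C'): step: R->2, L=3; C->plug->C->R->H->L->C->refl->A->L'->C->R'->E->plug->F
Char 3 ('D'): step: R->3, L=3; D->plug->D->R->B->L->H->refl->F->L'->F->R'->C->plug->C
Char 4 ('D'): step: R->4, L=3; D->plug->D->R->D->L->E->refl->G->L'->G->R'->H->plug->B
Char 5 ('G'): step: R->5, L=3; G->plug->G->R->F->L->F->refl->H->L'->B->R'->D->plug->D
Char 6 ('E'): step: R->6, L=3; E->plug->F->R->E->L->B->refl->D->L'->A->R'->C->plug->C
Char 7 ('B'): step: R->7, L=3; B->plug->H->R->F->L->F->refl->H->L'->B->R'->G->plug->G
Char 8 ('E'): step: R->0, L->4 (L advanced); E->plug->F->R->A->L->G->refl->E->L'->E->R'->G->plug->G
Char 9 ('F'): step: R->1, L=4; F->plug->E->R->H->L->C->refl->A->L'->D->R'->F->plug->E
Char 10 ('H'): step: R->2, L=4; H->plug->B->R->A->L->G->refl->E->L'->E->R'->G->plug->G
Char 11 ('G'): step: R->3, L=4; G->plug->G->R->A->L->G->refl->E->L'->E->R'->E->plug->F
Char 12 ('E'): step: R->4, L=4; E->plug->F->R->H->L->C->refl->A->L'->D->R'->D->plug->D
Final: ciphertext=CFCBDCGGEGFD, RIGHT=4, LEFT=4

Answer: CFCBDCGGEGFD 4 4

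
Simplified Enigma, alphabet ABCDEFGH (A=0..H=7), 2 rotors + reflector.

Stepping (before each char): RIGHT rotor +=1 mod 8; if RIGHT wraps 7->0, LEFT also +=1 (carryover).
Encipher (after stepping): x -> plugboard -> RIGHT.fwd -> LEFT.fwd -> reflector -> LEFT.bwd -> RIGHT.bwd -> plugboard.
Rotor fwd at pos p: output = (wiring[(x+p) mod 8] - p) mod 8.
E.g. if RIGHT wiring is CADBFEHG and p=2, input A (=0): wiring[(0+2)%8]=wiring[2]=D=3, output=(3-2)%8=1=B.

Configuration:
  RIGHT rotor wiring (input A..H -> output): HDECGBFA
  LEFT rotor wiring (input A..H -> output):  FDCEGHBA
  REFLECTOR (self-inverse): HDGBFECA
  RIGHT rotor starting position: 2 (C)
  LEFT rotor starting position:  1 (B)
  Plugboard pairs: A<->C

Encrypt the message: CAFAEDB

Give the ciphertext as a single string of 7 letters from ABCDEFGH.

Answer: BCABFBC

Derivation:
Char 1 ('C'): step: R->3, L=1; C->plug->A->R->H->L->E->refl->F->L'->D->R'->B->plug->B
Char 2 ('A'): step: R->4, L=1; A->plug->C->R->B->L->B->refl->D->L'->C->R'->A->plug->C
Char 3 ('F'): step: R->5, L=1; F->plug->F->R->H->L->E->refl->F->L'->D->R'->C->plug->A
Char 4 ('A'): step: R->6, L=1; A->plug->C->R->B->L->B->refl->D->L'->C->R'->B->plug->B
Char 5 ('E'): step: R->7, L=1; E->plug->E->R->D->L->F->refl->E->L'->H->R'->F->plug->F
Char 6 ('D'): step: R->0, L->2 (L advanced); D->plug->D->R->C->L->E->refl->F->L'->D->R'->B->plug->B
Char 7 ('B'): step: R->1, L=2; B->plug->B->R->D->L->F->refl->E->L'->C->R'->A->plug->C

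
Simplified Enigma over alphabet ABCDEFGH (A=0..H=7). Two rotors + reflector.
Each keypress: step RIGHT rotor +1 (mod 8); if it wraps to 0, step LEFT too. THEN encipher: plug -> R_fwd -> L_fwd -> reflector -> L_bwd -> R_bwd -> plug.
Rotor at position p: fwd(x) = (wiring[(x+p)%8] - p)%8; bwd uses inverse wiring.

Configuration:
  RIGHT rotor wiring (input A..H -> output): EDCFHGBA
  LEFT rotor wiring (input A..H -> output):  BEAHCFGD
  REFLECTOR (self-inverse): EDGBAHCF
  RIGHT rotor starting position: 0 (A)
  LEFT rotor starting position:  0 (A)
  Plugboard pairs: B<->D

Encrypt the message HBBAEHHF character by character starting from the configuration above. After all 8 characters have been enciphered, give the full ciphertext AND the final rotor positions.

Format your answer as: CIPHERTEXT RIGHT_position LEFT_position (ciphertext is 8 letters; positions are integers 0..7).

Answer: EFDCDFAC 0 1

Derivation:
Char 1 ('H'): step: R->1, L=0; H->plug->H->R->D->L->H->refl->F->L'->F->R'->E->plug->E
Char 2 ('B'): step: R->2, L=0; B->plug->D->R->E->L->C->refl->G->L'->G->R'->F->plug->F
Char 3 ('B'): step: R->3, L=0; B->plug->D->R->G->L->G->refl->C->L'->E->R'->B->plug->D
Char 4 ('A'): step: R->4, L=0; A->plug->A->R->D->L->H->refl->F->L'->F->R'->C->plug->C
Char 5 ('E'): step: R->5, L=0; E->plug->E->R->G->L->G->refl->C->L'->E->R'->B->plug->D
Char 6 ('H'): step: R->6, L=0; H->plug->H->R->A->L->B->refl->D->L'->H->R'->F->plug->F
Char 7 ('H'): step: R->7, L=0; H->plug->H->R->C->L->A->refl->E->L'->B->R'->A->plug->A
Char 8 ('F'): step: R->0, L->1 (L advanced); F->plug->F->R->G->L->C->refl->G->L'->C->R'->C->plug->C
Final: ciphertext=EFDCDFAC, RIGHT=0, LEFT=1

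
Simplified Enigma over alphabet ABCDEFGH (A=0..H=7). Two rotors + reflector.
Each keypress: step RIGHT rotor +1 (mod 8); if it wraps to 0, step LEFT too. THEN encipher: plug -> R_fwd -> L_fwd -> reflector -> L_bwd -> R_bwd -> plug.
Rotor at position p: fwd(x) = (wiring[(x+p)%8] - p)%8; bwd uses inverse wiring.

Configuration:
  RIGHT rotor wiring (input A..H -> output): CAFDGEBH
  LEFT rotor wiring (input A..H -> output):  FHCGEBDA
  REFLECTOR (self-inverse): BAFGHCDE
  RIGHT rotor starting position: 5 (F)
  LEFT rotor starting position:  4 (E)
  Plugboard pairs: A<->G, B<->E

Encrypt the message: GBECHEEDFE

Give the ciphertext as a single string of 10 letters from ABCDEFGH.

Answer: DGHHGDHECD

Derivation:
Char 1 ('G'): step: R->6, L=4; G->plug->A->R->D->L->E->refl->H->L'->C->R'->D->plug->D
Char 2 ('B'): step: R->7, L=4; B->plug->E->R->E->L->B->refl->A->L'->A->R'->A->plug->G
Char 3 ('E'): step: R->0, L->5 (L advanced); E->plug->B->R->A->L->E->refl->H->L'->H->R'->H->plug->H
Char 4 ('C'): step: R->1, L=5; C->plug->C->R->C->L->D->refl->G->L'->B->R'->H->plug->H
Char 5 ('H'): step: R->2, L=5; H->plug->H->R->G->L->B->refl->A->L'->D->R'->A->plug->G
Char 6 ('E'): step: R->3, L=5; E->plug->B->R->D->L->A->refl->B->L'->G->R'->D->plug->D
Char 7 ('E'): step: R->4, L=5; E->plug->B->R->A->L->E->refl->H->L'->H->R'->H->plug->H
Char 8 ('D'): step: R->5, L=5; D->plug->D->R->F->L->F->refl->C->L'->E->R'->B->plug->E
Char 9 ('F'): step: R->6, L=5; F->plug->F->R->F->L->F->refl->C->L'->E->R'->C->plug->C
Char 10 ('E'): step: R->7, L=5; E->plug->B->R->D->L->A->refl->B->L'->G->R'->D->plug->D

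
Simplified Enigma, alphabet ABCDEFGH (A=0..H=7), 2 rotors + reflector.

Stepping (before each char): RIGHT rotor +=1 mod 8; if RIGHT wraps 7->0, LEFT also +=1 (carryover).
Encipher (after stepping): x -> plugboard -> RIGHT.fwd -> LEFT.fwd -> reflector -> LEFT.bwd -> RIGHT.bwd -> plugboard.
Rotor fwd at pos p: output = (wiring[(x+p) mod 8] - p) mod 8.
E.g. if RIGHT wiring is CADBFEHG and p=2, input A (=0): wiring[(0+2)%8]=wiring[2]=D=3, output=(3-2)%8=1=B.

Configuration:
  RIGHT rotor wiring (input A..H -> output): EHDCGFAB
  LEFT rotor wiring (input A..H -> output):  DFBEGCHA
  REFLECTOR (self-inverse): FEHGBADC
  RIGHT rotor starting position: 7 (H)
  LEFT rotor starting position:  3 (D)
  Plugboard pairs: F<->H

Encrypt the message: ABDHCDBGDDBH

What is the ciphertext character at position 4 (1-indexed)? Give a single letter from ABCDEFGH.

Char 1 ('A'): step: R->0, L->4 (L advanced); A->plug->A->R->E->L->H->refl->C->L'->A->R'->G->plug->G
Char 2 ('B'): step: R->1, L=4; B->plug->B->R->C->L->D->refl->G->L'->B->R'->C->plug->C
Char 3 ('D'): step: R->2, L=4; D->plug->D->R->D->L->E->refl->B->L'->F->R'->H->plug->F
Char 4 ('H'): step: R->3, L=4; H->plug->F->R->B->L->G->refl->D->L'->C->R'->C->plug->C

C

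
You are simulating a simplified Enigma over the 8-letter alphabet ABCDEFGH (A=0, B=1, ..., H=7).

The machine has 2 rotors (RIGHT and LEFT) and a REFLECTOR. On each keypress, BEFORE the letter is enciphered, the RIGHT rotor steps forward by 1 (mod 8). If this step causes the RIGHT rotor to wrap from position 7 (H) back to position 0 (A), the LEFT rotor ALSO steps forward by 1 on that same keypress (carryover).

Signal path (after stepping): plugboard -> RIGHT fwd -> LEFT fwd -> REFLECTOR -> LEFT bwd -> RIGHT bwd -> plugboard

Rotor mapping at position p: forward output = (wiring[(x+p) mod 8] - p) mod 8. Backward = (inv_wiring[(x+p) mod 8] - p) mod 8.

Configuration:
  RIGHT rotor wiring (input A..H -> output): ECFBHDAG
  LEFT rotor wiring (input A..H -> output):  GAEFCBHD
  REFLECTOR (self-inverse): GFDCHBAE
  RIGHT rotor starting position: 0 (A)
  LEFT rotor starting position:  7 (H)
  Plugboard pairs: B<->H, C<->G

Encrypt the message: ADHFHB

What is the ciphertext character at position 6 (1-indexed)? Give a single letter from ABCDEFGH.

Char 1 ('A'): step: R->1, L=7; A->plug->A->R->B->L->H->refl->E->L'->A->R'->C->plug->G
Char 2 ('D'): step: R->2, L=7; D->plug->D->R->B->L->H->refl->E->L'->A->R'->H->plug->B
Char 3 ('H'): step: R->3, L=7; H->plug->B->R->E->L->G->refl->A->L'->H->R'->G->plug->C
Char 4 ('F'): step: R->4, L=7; F->plug->F->R->G->L->C->refl->D->L'->F->R'->H->plug->B
Char 5 ('H'): step: R->5, L=7; H->plug->B->R->D->L->F->refl->B->L'->C->R'->H->plug->B
Char 6 ('B'): step: R->6, L=7; B->plug->H->R->F->L->D->refl->C->L'->G->R'->C->plug->G

G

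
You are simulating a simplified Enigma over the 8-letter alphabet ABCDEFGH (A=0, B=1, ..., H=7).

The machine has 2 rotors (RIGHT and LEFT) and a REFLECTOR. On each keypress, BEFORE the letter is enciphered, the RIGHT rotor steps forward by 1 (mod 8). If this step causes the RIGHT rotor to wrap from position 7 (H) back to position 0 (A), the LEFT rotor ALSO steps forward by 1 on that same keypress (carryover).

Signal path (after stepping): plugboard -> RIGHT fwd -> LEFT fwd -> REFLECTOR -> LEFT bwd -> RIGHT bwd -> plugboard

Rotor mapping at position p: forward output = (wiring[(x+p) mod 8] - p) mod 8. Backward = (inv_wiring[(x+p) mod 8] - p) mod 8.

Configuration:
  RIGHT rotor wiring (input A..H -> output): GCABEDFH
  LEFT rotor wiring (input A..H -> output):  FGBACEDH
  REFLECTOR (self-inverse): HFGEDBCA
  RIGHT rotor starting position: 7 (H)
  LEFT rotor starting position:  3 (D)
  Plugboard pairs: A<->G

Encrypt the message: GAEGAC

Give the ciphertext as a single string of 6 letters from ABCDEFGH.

Char 1 ('G'): step: R->0, L->4 (L advanced); G->plug->A->R->G->L->F->refl->B->L'->E->R'->E->plug->E
Char 2 ('A'): step: R->1, L=4; A->plug->G->R->G->L->F->refl->B->L'->E->R'->F->plug->F
Char 3 ('E'): step: R->2, L=4; E->plug->E->R->D->L->D->refl->E->L'->H->R'->B->plug->B
Char 4 ('G'): step: R->3, L=4; G->plug->A->R->G->L->F->refl->B->L'->E->R'->E->plug->E
Char 5 ('A'): step: R->4, L=4; A->plug->G->R->E->L->B->refl->F->L'->G->R'->F->plug->F
Char 6 ('C'): step: R->5, L=4; C->plug->C->R->C->L->H->refl->A->L'->B->R'->D->plug->D

Answer: EFBEFD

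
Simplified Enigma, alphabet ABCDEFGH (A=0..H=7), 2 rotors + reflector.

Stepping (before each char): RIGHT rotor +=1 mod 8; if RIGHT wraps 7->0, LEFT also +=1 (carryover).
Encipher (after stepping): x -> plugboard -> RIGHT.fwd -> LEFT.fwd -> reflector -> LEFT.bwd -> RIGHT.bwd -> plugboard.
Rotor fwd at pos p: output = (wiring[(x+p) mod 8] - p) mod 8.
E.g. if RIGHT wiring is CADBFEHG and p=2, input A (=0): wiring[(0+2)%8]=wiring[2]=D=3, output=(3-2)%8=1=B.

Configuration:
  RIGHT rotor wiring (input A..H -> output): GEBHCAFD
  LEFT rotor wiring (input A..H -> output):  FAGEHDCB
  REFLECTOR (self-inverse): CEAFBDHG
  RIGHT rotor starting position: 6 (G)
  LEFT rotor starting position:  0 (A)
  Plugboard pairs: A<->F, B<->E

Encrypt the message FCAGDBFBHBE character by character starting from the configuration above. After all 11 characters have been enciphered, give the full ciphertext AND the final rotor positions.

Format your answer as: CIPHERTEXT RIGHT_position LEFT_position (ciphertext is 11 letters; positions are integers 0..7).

Char 1 ('F'): step: R->7, L=0; F->plug->A->R->E->L->H->refl->G->L'->C->R'->D->plug->D
Char 2 ('C'): step: R->0, L->1 (L advanced); C->plug->C->R->B->L->F->refl->D->L'->C->R'->E->plug->B
Char 3 ('A'): step: R->1, L=1; A->plug->F->R->E->L->C->refl->A->L'->G->R'->C->plug->C
Char 4 ('G'): step: R->2, L=1; G->plug->G->R->E->L->C->refl->A->L'->G->R'->D->plug->D
Char 5 ('D'): step: R->3, L=1; D->plug->D->R->C->L->D->refl->F->L'->B->R'->G->plug->G
Char 6 ('B'): step: R->4, L=1; B->plug->E->R->C->L->D->refl->F->L'->B->R'->C->plug->C
Char 7 ('F'): step: R->5, L=1; F->plug->A->R->D->L->G->refl->H->L'->A->R'->B->plug->E
Char 8 ('B'): step: R->6, L=1; B->plug->E->R->D->L->G->refl->H->L'->A->R'->C->plug->C
Char 9 ('H'): step: R->7, L=1; H->plug->H->R->G->L->A->refl->C->L'->E->R'->A->plug->F
Char 10 ('B'): step: R->0, L->2 (L advanced); B->plug->E->R->C->L->F->refl->D->L'->G->R'->A->plug->F
Char 11 ('E'): step: R->1, L=2; E->plug->B->R->A->L->E->refl->B->L'->D->R'->A->plug->F
Final: ciphertext=DBCDGCECFFF, RIGHT=1, LEFT=2

Answer: DBCDGCECFFF 1 2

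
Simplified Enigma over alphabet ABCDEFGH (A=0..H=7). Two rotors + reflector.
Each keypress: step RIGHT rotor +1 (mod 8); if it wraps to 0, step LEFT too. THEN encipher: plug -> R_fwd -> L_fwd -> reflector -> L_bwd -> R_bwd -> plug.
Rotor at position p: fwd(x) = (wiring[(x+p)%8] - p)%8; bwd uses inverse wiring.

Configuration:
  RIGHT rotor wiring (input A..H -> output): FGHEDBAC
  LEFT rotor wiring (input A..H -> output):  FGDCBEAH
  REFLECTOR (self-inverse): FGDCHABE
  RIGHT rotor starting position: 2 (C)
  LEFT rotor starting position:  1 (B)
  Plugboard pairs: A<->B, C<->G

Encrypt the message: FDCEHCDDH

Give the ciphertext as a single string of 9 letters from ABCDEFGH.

Answer: GFGAFDFAA

Derivation:
Char 1 ('F'): step: R->3, L=1; F->plug->F->R->C->L->B->refl->G->L'->G->R'->C->plug->G
Char 2 ('D'): step: R->4, L=1; D->plug->D->R->G->L->G->refl->B->L'->C->R'->F->plug->F
Char 3 ('C'): step: R->5, L=1; C->plug->G->R->H->L->E->refl->H->L'->F->R'->C->plug->G
Char 4 ('E'): step: R->6, L=1; E->plug->E->R->B->L->C->refl->D->L'->E->R'->B->plug->A
Char 5 ('H'): step: R->7, L=1; H->plug->H->R->B->L->C->refl->D->L'->E->R'->F->plug->F
Char 6 ('C'): step: R->0, L->2 (L advanced); C->plug->G->R->A->L->B->refl->G->L'->E->R'->D->plug->D
Char 7 ('D'): step: R->1, L=2; D->plug->D->R->C->L->H->refl->E->L'->H->R'->F->plug->F
Char 8 ('D'): step: R->2, L=2; D->plug->D->R->H->L->E->refl->H->L'->C->R'->B->plug->A
Char 9 ('H'): step: R->3, L=2; H->plug->H->R->E->L->G->refl->B->L'->A->R'->B->plug->A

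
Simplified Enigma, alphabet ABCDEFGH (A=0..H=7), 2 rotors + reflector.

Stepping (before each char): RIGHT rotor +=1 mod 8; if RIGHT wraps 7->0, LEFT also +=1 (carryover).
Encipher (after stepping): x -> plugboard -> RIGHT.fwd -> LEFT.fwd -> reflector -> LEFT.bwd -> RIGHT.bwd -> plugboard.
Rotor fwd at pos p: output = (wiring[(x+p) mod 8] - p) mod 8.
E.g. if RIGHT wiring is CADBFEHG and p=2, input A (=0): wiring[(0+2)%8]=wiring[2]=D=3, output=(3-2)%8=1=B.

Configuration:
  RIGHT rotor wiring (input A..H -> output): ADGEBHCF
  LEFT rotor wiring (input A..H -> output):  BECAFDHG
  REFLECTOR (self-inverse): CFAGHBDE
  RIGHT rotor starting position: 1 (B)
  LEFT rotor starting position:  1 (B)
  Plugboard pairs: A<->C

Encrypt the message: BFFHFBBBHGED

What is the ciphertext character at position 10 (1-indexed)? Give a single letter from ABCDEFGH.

Char 1 ('B'): step: R->2, L=1; B->plug->B->R->C->L->H->refl->E->L'->D->R'->F->plug->F
Char 2 ('F'): step: R->3, L=1; F->plug->F->R->F->L->G->refl->D->L'->A->R'->G->plug->G
Char 3 ('F'): step: R->4, L=1; F->plug->F->R->H->L->A->refl->C->L'->E->R'->E->plug->E
Char 4 ('H'): step: R->5, L=1; H->plug->H->R->E->L->C->refl->A->L'->H->R'->G->plug->G
Char 5 ('F'): step: R->6, L=1; F->plug->F->R->G->L->F->refl->B->L'->B->R'->H->plug->H
Char 6 ('B'): step: R->7, L=1; B->plug->B->R->B->L->B->refl->F->L'->G->R'->A->plug->C
Char 7 ('B'): step: R->0, L->2 (L advanced); B->plug->B->R->D->L->B->refl->F->L'->E->R'->D->plug->D
Char 8 ('B'): step: R->1, L=2; B->plug->B->R->F->L->E->refl->H->L'->G->R'->E->plug->E
Char 9 ('H'): step: R->2, L=2; H->plug->H->R->B->L->G->refl->D->L'->C->R'->B->plug->B
Char 10 ('G'): step: R->3, L=2; G->plug->G->R->A->L->A->refl->C->L'->H->R'->D->plug->D

D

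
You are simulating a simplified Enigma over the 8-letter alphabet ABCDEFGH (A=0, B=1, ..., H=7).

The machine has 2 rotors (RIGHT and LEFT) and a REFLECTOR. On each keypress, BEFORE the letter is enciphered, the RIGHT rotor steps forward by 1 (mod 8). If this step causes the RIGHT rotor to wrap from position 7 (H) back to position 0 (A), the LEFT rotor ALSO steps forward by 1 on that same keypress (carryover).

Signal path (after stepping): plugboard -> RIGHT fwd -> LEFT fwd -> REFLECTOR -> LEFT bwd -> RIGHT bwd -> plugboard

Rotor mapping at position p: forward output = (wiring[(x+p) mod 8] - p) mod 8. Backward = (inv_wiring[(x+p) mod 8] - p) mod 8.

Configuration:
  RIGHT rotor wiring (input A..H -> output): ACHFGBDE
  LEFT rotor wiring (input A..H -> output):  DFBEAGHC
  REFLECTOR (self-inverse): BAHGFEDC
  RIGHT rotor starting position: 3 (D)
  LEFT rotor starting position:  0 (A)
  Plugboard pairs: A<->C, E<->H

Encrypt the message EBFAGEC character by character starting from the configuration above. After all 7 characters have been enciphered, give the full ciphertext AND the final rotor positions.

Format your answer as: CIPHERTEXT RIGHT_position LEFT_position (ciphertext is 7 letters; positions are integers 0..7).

Char 1 ('E'): step: R->4, L=0; E->plug->H->R->B->L->F->refl->E->L'->D->R'->G->plug->G
Char 2 ('B'): step: R->5, L=0; B->plug->B->R->G->L->H->refl->C->L'->H->R'->C->plug->A
Char 3 ('F'): step: R->6, L=0; F->plug->F->R->H->L->C->refl->H->L'->G->R'->B->plug->B
Char 4 ('A'): step: R->7, L=0; A->plug->C->R->D->L->E->refl->F->L'->B->R'->B->plug->B
Char 5 ('G'): step: R->0, L->1 (L advanced); G->plug->G->R->D->L->H->refl->C->L'->H->R'->C->plug->A
Char 6 ('E'): step: R->1, L=1; E->plug->H->R->H->L->C->refl->H->L'->D->R'->G->plug->G
Char 7 ('C'): step: R->2, L=1; C->plug->A->R->F->L->G->refl->D->L'->C->R'->F->plug->F
Final: ciphertext=GABBAGF, RIGHT=2, LEFT=1

Answer: GABBAGF 2 1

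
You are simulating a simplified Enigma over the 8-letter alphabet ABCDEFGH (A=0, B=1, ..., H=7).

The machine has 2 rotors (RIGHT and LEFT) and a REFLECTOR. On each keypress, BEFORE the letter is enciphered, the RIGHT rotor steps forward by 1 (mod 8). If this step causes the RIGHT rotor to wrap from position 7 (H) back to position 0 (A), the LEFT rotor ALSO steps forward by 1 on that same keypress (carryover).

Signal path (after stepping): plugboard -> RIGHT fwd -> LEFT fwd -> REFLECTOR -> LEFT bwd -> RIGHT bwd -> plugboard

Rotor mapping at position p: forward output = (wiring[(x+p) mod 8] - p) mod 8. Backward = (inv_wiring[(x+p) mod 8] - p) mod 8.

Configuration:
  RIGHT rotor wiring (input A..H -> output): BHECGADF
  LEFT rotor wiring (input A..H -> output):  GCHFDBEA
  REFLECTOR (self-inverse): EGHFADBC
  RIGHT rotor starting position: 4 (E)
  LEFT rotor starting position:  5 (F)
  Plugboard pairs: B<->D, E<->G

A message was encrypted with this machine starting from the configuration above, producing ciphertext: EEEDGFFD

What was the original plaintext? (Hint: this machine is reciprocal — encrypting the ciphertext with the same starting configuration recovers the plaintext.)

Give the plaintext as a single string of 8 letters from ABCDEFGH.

Char 1 ('E'): step: R->5, L=5; E->plug->G->R->F->L->C->refl->H->L'->B->R'->H->plug->H
Char 2 ('E'): step: R->6, L=5; E->plug->G->R->A->L->E->refl->A->L'->G->R'->E->plug->G
Char 3 ('E'): step: R->7, L=5; E->plug->G->R->B->L->H->refl->C->L'->F->R'->D->plug->B
Char 4 ('D'): step: R->0, L->6 (L advanced); D->plug->B->R->H->L->D->refl->F->L'->G->R'->E->plug->G
Char 5 ('G'): step: R->1, L=6; G->plug->E->R->H->L->D->refl->F->L'->G->R'->A->plug->A
Char 6 ('F'): step: R->2, L=6; F->plug->F->R->D->L->E->refl->A->L'->C->R'->A->plug->A
Char 7 ('F'): step: R->3, L=6; F->plug->F->R->G->L->F->refl->D->L'->H->R'->A->plug->A
Char 8 ('D'): step: R->4, L=6; D->plug->B->R->E->L->B->refl->G->L'->A->R'->G->plug->E

Answer: HGBGAAAE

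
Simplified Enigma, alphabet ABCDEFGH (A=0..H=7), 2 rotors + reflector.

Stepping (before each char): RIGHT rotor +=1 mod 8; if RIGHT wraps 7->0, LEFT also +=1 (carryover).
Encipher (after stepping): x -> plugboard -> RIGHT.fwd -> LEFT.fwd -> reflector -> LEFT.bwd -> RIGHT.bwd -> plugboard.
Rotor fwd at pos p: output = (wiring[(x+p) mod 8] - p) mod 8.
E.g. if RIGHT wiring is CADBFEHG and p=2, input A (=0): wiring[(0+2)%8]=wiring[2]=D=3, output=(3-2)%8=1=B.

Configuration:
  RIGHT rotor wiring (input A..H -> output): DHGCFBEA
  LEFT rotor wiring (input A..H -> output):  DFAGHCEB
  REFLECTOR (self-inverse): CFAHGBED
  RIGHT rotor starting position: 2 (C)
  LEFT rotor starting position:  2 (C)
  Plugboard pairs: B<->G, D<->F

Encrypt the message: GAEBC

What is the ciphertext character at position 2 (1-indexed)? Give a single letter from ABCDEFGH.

Char 1 ('G'): step: R->3, L=2; G->plug->B->R->C->L->F->refl->B->L'->G->R'->C->plug->C
Char 2 ('A'): step: R->4, L=2; A->plug->A->R->B->L->E->refl->G->L'->A->R'->C->plug->C

C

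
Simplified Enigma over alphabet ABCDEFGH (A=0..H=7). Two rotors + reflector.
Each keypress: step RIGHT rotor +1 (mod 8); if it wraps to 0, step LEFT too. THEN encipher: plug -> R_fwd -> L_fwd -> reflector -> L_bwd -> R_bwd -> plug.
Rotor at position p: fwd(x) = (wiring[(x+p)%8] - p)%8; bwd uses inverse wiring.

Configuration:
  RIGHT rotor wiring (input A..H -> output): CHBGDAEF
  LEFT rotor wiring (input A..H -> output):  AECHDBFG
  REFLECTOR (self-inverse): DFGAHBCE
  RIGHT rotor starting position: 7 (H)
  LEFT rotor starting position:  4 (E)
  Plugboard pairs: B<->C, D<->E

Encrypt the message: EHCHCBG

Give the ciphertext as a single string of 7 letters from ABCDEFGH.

Char 1 ('E'): step: R->0, L->5 (L advanced); E->plug->D->R->G->L->C->refl->G->L'->H->R'->B->plug->C
Char 2 ('H'): step: R->1, L=5; H->plug->H->R->B->L->A->refl->D->L'->D->R'->F->plug->F
Char 3 ('C'): step: R->2, L=5; C->plug->B->R->E->L->H->refl->E->L'->A->R'->G->plug->G
Char 4 ('H'): step: R->3, L=5; H->plug->H->R->G->L->C->refl->G->L'->H->R'->F->plug->F
Char 5 ('C'): step: R->4, L=5; C->plug->B->R->E->L->H->refl->E->L'->A->R'->C->plug->B
Char 6 ('B'): step: R->5, L=5; B->plug->C->R->A->L->E->refl->H->L'->E->R'->F->plug->F
Char 7 ('G'): step: R->6, L=5; G->plug->G->R->F->L->F->refl->B->L'->C->R'->H->plug->H

Answer: CFGFBFH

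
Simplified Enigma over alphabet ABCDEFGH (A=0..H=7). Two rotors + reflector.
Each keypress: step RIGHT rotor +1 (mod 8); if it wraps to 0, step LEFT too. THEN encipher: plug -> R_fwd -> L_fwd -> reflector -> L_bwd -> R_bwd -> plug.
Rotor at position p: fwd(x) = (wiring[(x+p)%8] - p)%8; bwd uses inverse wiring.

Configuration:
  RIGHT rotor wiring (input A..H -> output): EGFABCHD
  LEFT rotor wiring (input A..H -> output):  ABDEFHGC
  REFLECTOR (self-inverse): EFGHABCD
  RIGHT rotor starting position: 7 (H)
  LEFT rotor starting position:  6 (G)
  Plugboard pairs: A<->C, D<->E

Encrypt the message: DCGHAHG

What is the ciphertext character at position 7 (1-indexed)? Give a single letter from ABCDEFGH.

Char 1 ('D'): step: R->0, L->7 (L advanced); D->plug->E->R->B->L->B->refl->F->L'->E->R'->A->plug->C
Char 2 ('C'): step: R->1, L=7; C->plug->A->R->F->L->G->refl->C->L'->C->R'->G->plug->G
Char 3 ('G'): step: R->2, L=7; G->plug->G->R->C->L->C->refl->G->L'->F->R'->E->plug->D
Char 4 ('H'): step: R->3, L=7; H->plug->H->R->C->L->C->refl->G->L'->F->R'->A->plug->C
Char 5 ('A'): step: R->4, L=7; A->plug->C->R->D->L->E->refl->A->L'->G->R'->B->plug->B
Char 6 ('H'): step: R->5, L=7; H->plug->H->R->E->L->F->refl->B->L'->B->R'->E->plug->D
Char 7 ('G'): step: R->6, L=7; G->plug->G->R->D->L->E->refl->A->L'->G->R'->C->plug->A

A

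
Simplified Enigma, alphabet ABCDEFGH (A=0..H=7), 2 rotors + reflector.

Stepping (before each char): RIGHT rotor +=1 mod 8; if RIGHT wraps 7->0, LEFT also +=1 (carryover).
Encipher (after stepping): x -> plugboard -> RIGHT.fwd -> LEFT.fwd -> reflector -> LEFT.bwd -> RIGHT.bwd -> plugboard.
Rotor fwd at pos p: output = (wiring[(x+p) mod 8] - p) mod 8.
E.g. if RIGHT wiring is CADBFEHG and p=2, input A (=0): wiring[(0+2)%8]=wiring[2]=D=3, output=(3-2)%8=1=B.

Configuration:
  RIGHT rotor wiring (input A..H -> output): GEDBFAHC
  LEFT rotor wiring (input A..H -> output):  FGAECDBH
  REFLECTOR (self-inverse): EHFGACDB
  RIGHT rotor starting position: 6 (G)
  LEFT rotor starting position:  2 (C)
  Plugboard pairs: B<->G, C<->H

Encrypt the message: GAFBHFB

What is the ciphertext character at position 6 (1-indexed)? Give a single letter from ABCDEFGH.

Char 1 ('G'): step: R->7, L=2; G->plug->B->R->H->L->E->refl->A->L'->C->R'->E->plug->E
Char 2 ('A'): step: R->0, L->3 (L advanced); A->plug->A->R->G->L->D->refl->G->L'->D->R'->C->plug->H
Char 3 ('F'): step: R->1, L=3; F->plug->F->R->G->L->D->refl->G->L'->D->R'->A->plug->A
Char 4 ('B'): step: R->2, L=3; B->plug->G->R->E->L->E->refl->A->L'->C->R'->H->plug->C
Char 5 ('H'): step: R->3, L=3; H->plug->C->R->F->L->C->refl->F->L'->H->R'->E->plug->E
Char 6 ('F'): step: R->4, L=3; F->plug->F->R->A->L->B->refl->H->L'->B->R'->A->plug->A

A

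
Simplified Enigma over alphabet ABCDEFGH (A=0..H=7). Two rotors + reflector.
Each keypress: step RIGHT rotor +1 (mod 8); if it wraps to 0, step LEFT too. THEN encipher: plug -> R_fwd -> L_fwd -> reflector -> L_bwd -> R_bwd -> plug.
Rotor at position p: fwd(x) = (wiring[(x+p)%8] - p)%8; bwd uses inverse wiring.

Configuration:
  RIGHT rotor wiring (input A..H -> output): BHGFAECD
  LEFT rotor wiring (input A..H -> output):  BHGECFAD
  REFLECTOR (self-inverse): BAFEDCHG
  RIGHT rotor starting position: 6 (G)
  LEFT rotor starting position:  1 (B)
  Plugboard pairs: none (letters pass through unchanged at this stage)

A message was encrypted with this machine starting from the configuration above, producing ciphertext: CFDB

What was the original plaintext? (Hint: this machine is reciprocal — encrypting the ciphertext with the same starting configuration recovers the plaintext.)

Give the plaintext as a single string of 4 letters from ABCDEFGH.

Char 1 ('C'): step: R->7, L=1; C->plug->C->R->A->L->G->refl->H->L'->F->R'->G->plug->G
Char 2 ('F'): step: R->0, L->2 (L advanced); F->plug->F->R->E->L->G->refl->H->L'->G->R'->C->plug->C
Char 3 ('D'): step: R->1, L=2; D->plug->D->R->H->L->F->refl->C->L'->B->R'->F->plug->F
Char 4 ('B'): step: R->2, L=2; B->plug->B->R->D->L->D->refl->E->L'->A->R'->E->plug->E

Answer: GCFE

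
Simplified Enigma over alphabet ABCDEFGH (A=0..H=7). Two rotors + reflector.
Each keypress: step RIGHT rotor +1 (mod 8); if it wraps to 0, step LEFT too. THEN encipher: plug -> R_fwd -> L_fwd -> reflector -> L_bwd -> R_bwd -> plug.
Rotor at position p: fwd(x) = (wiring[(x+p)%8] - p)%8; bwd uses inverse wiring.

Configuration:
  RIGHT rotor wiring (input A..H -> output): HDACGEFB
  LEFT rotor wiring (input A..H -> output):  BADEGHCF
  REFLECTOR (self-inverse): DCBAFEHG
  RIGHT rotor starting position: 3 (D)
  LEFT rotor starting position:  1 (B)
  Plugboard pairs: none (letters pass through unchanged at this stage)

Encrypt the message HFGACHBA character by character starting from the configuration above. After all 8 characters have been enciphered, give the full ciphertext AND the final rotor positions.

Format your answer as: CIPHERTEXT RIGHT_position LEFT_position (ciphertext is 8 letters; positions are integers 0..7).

Char 1 ('H'): step: R->4, L=1; H->plug->H->R->G->L->E->refl->F->L'->D->R'->E->plug->E
Char 2 ('F'): step: R->5, L=1; F->plug->F->R->D->L->F->refl->E->L'->G->R'->E->plug->E
Char 3 ('G'): step: R->6, L=1; G->plug->G->R->A->L->H->refl->G->L'->E->R'->F->plug->F
Char 4 ('A'): step: R->7, L=1; A->plug->A->R->C->L->D->refl->A->L'->H->R'->F->plug->F
Char 5 ('C'): step: R->0, L->2 (L advanced); C->plug->C->R->A->L->B->refl->C->L'->B->R'->H->plug->H
Char 6 ('H'): step: R->1, L=2; H->plug->H->R->G->L->H->refl->G->L'->H->R'->B->plug->B
Char 7 ('B'): step: R->2, L=2; B->plug->B->R->A->L->B->refl->C->L'->B->R'->H->plug->H
Char 8 ('A'): step: R->3, L=2; A->plug->A->R->H->L->G->refl->H->L'->G->R'->E->plug->E
Final: ciphertext=EEFFHBHE, RIGHT=3, LEFT=2

Answer: EEFFHBHE 3 2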